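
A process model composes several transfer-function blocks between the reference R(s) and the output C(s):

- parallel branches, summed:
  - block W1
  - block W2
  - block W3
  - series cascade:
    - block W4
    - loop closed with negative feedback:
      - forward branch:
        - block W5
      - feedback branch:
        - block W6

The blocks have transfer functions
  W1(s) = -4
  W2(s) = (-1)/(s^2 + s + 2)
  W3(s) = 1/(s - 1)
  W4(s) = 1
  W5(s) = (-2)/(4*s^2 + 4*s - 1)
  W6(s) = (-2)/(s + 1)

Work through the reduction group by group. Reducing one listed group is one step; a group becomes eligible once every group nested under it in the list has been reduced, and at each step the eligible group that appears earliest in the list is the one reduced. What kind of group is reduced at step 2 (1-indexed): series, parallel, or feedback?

The answer is series.

Reasoning:
1. close the feedback loop around W5, W6
2. reduce the series chain W4, [W5/(1+W5*W6)]
3. add W1, W2, W3, (W4*[W5/(1+W5*W6)]) (parallel)
At step 2 the group reduced is series.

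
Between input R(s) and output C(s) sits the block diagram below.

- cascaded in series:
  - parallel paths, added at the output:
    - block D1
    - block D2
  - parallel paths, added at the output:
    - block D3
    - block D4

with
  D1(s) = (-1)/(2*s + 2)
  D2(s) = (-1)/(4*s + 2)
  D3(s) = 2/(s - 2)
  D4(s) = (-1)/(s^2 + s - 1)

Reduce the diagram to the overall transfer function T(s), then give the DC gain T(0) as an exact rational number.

Answer: 0

Working:
[1] add D1, D2 (parallel); result (-3*s - 2)/(4*s^2 + 6*s + 2)
[2] add D3, D4 (parallel); result (2*s^2 + s)/(s^3 - s^2 - 3*s + 2)
[3] series reduction of (D1+D2), (D3+D4); result (-3*s^2 - 2*s)/(2*s^4 - 8*s^2 - 2*s + 4)
That last expression is T(s); at s = 0 only the constant terms survive, so T(0) = 0/4 = 0.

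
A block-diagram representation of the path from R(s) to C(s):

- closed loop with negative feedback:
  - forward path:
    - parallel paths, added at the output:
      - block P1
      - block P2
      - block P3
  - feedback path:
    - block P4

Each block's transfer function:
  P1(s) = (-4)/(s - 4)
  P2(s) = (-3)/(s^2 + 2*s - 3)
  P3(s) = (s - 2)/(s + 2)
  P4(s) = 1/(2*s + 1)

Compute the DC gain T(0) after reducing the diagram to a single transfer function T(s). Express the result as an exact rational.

Reducing step by step:

Step 1: add P1, P2, P3 (parallel) = (s^4 - 8*s^3 - 26*s^2 + 36*s + 24)/(s^4 - 15*s^2 - 10*s + 24)
Step 2: feedback reduction of (P1+P2+P3), P4 = (2*s^5 - 15*s^4 - 60*s^3 + 46*s^2 + 84*s + 24)/(2*s^5 + 2*s^4 - 38*s^3 - 61*s^2 + 74*s + 48)
That last expression is T(s); at s = 0 only the constant terms survive, so T(0) = 24/48 = 1/2.

Answer: 1/2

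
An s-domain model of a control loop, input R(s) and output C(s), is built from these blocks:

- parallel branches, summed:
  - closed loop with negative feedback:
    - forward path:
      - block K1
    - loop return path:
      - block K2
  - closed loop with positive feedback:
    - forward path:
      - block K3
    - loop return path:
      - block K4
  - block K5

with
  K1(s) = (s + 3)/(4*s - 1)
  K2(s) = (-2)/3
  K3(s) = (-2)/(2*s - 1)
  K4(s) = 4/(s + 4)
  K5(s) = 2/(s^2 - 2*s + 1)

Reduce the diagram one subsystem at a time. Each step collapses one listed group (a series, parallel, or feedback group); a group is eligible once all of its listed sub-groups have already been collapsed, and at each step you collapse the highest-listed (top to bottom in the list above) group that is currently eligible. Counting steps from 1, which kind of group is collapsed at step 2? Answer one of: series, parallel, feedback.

[1] close the feedback loop around K1, K2
[2] collapse the loop (K3 forward, K4 return)
[3] combine [K1/(1+K1*K2)], [K3/(1-K3*K4)], K5 in parallel
At step 2 the group reduced is feedback.

Therefore the answer is feedback.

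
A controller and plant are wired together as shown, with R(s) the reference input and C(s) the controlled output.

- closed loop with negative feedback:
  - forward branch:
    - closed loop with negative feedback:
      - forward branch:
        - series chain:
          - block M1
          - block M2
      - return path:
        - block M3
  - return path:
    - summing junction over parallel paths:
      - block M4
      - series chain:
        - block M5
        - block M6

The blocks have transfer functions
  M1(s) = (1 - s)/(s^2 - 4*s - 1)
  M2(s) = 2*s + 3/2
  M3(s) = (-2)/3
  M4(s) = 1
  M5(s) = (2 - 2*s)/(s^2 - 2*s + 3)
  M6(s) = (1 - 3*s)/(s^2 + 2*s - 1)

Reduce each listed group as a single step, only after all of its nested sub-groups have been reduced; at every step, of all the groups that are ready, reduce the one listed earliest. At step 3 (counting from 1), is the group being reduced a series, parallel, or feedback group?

The answer is series.

Reasoning:
Step 1 - cascade M1, M2
Step 2 - collapse the loop ((M1*M2) forward, M3 return)
Step 3 - multiply M5, M6 (series)
Step 4 - sum the parallel branches M4, (M5*M6)
Step 5 - apply the feedback formula to [(M1*M2)/(1+(M1*M2)*M3)], (M4+(M5*M6))
Step 3: series.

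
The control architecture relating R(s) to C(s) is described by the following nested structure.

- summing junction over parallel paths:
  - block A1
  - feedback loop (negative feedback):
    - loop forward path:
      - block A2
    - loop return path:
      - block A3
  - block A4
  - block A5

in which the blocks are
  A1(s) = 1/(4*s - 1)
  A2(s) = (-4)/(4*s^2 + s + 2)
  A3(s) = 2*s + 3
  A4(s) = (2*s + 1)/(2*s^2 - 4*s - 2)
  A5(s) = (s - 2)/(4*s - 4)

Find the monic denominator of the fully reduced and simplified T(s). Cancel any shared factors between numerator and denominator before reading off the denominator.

Step 1 - feedback reduction of A2, A3; result (-4)/(4*s^2 - 7*s - 10)
Step 2 - parallel reduction of A1, [A2/(1+A2*A3)], A4, A5; result (16*s^6 - 16*s^5 - 157*s^4 + 246*s^3 - 37*s^2 - 106*s - 24)/(64*s^6 - 320*s^5 + 316*s^4 + 372*s^3 - 380*s^2 - 92*s + 40)
Step 2 gives the fully reduced T(s), with no common factor left to cancel. The denominator's leading coefficient is 64, so divide each of its coefficients by 64 to get the monic form.

Therefore the answer is s^6 - 5*s^5 + 79*s^4/16 + 93*s^3/16 - 95*s^2/16 - 23*s/16 + 5/8.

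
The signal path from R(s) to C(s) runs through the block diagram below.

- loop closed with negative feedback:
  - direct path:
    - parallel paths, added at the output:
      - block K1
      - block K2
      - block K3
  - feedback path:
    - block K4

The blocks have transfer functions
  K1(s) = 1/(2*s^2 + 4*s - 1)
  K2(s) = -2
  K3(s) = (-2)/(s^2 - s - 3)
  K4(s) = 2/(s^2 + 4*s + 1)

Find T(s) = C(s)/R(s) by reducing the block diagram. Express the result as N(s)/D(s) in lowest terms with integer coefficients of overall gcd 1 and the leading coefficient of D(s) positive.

1. combine K1, K2, K3 in parallel; result (-4*s^4 - 4*s^3 + 19*s^2 + 13*s - 7)/(2*s^4 + 2*s^3 - 11*s^2 - 11*s + 3)
2. apply the feedback formula to (K1+K2+K3), K4, giving the overall T(s)

Final answer: (-4*s^6 - 20*s^5 - s^4 + 85*s^3 + 64*s^2 - 15*s - 7)/(2*s^6 + 10*s^5 - 9*s^4 - 61*s^3 - 14*s^2 + 27*s - 11)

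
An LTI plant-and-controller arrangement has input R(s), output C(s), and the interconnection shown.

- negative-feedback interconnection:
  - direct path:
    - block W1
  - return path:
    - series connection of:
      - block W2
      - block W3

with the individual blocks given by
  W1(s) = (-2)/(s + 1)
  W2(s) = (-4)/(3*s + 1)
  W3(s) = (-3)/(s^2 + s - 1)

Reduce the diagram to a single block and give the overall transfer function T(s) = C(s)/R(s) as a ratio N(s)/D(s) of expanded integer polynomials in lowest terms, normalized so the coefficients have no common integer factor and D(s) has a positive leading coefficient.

1. series reduction of W2, W3 -> 12/(3*s^3 + 4*s^2 - 2*s - 1)
2. apply the feedback formula to W1, (W2*W3) - this is the overall T(s), already in the required normalized form

Answer: (-6*s^3 - 8*s^2 + 4*s + 2)/(3*s^4 + 7*s^3 + 2*s^2 - 3*s - 25)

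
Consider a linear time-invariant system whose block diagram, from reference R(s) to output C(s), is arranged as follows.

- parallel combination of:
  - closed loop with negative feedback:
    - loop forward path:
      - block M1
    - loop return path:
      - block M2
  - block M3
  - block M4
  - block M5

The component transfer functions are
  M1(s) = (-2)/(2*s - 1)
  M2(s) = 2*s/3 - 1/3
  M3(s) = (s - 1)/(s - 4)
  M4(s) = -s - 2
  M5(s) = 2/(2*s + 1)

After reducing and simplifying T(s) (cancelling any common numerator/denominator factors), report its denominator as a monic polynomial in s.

The answer is s^3 - 4*s^2 - s/4 + 1.

Reasoning:
Step 1 - close the feedback loop around M1, M2: (-6)/(2*s - 1)
Step 2 - combine [M1/(1+M1*M2)], M3, M4, M5 in parallel: (-4*s^4 + 12*s^3 + 21*s^2 + 21*s + 25)/(4*s^3 - 16*s^2 - s + 4)
Step 2 gives the fully reduced T(s), with no common factor left to cancel. The denominator's leading coefficient is 4, so divide each of its coefficients by 4 to get the monic form.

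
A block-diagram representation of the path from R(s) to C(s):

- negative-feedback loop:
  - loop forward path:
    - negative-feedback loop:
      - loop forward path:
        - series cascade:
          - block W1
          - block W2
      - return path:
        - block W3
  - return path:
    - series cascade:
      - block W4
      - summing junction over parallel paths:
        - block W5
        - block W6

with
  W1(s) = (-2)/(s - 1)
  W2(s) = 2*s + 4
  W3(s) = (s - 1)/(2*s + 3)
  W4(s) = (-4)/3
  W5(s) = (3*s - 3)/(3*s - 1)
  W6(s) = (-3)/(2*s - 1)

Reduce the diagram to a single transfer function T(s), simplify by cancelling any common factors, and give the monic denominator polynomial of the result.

Reducing step by step:

Step 1: combine W1, W2 in series; result (-4*s - 8)/(s - 1)
Step 2: reduce the feedback loop with forward (W1*W2) and return W3; result (8*s^2 + 28*s + 24)/(2*s^2 + 3*s - 5)
Step 3: parallel reduction of W5, W6; result (6*s^2 - 18*s + 6)/(6*s^2 - 5*s + 1)
Step 4: reduce the series chain W4, (W5+W6); result (-8*s^2 + 24*s - 8)/(6*s^2 - 5*s + 1)
Step 5: apply the feedback formula to [(W1*W2)/(1+(W1*W2)*W3)], (W4*(W5+W6)); result (-48*s^4 - 128*s^3 - 12*s^2 + 92*s - 24)/(52*s^4 + 24*s^3 - 373*s^2 - 380*s + 197)
Step 5 gives the fully reduced T(s), with no common factor left to cancel. The denominator's leading coefficient is 52, so divide each of its coefficients by 52 to get the monic form.

Answer: s^4 + 6*s^3/13 - 373*s^2/52 - 95*s/13 + 197/52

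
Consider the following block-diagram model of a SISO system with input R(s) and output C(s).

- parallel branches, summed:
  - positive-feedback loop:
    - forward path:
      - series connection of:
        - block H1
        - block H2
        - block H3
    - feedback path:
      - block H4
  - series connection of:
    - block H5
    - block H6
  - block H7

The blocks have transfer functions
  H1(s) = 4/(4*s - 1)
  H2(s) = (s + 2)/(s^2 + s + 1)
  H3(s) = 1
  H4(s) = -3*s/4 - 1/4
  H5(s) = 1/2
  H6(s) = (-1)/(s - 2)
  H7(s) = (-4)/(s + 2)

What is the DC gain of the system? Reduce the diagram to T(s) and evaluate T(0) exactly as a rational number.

1. reduce the series chain H1, H2, H3; result (4*s + 8)/(4*s^3 + 3*s^2 + 3*s - 1)
2. reduce the feedback loop with forward (H1*H2*H3) and return H4; result (4*s + 8)/(4*s^3 + 6*s^2 + 10*s + 1)
3. series reduction of H5, H6; result (-1)/(2*s - 4)
4. parallel reduction of [(H1*H2*H3)/(1-(H1*H2*H3)*H4)], (H5*H6), H7; result (-36*s^4 + 10*s^3 + 10*s^2 + 99*s - 50)/(8*s^5 + 12*s^4 - 12*s^3 - 46*s^2 - 80*s - 8)
That last expression is T(s); at s = 0 only the constant terms survive, so T(0) = -50/(-8) = 25/4.

Answer: 25/4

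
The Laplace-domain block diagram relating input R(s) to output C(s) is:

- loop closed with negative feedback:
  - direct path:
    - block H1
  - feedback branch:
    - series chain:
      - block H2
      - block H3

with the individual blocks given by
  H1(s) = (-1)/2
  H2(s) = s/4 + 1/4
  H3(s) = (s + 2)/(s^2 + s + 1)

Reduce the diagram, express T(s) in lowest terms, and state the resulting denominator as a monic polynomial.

Answer: s^2 + 5*s/7 + 6/7

Working:
[1] combine H2, H3 in series; result (s^2 + 3*s + 2)/(4*s^2 + 4*s + 4)
[2] reduce the feedback loop with forward H1 and return (H2*H3); result (-4*s^2 - 4*s - 4)/(7*s^2 + 5*s + 6)
T(s) is the step-2 result (common factors already cancelled). Leading coefficient of the denominator: 7. Divide through by 7 for the monic polynomial.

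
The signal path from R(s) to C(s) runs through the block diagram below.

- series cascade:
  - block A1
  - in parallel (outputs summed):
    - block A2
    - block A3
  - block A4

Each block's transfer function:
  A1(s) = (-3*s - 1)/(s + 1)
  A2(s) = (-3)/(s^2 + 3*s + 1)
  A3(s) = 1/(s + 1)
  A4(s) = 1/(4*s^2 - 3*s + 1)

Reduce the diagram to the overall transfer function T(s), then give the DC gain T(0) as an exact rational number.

The answer is 2.

Reasoning:
[1] reduce the parallel group A2, A3: (s^2 - 2)/(s^3 + 4*s^2 + 4*s + 1)
[2] reduce the series chain A1, (A2+A3), A4: (-3*s^3 - s^2 + 6*s + 2)/(4*s^6 + 17*s^5 + 18*s^4 + s^3 - 3*s^2 + 2*s + 1)
That last expression is T(s); at s = 0 only the constant terms survive, so T(0) = 2/1 = 2.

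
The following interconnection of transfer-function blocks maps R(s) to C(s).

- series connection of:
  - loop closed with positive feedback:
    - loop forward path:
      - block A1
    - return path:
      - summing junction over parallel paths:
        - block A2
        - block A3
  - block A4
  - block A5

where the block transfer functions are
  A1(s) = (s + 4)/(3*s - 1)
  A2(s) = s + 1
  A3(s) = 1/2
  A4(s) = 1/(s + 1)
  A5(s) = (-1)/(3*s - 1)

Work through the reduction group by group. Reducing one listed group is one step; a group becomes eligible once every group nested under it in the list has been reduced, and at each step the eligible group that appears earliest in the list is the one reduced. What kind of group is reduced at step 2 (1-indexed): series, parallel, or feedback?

(1) combine A2, A3 in parallel
(2) close the feedback loop around A1, (A2+A3)
(3) cascade [A1/(1-A1*(A2+A3))], A4, A5
So the answer for step 2 is feedback.

Answer: feedback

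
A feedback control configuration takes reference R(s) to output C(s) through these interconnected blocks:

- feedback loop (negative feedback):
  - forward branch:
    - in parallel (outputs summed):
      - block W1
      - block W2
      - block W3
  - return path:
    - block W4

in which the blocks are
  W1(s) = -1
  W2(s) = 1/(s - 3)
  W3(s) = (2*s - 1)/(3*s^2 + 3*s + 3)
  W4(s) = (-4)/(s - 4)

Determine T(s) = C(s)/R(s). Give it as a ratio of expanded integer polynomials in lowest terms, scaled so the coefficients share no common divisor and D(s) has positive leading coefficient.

(1) add W1, W2, W3 (parallel): (-3*s^3 + 11*s^2 + 2*s + 15)/(3*s^3 - 6*s^2 - 6*s - 9)
(2) apply the feedback formula to (W1+W2+W3), W4, giving the overall T(s)

Answer: (-3*s^4 + 23*s^3 - 42*s^2 + 7*s - 60)/(3*s^4 - 6*s^3 - 26*s^2 + 7*s - 24)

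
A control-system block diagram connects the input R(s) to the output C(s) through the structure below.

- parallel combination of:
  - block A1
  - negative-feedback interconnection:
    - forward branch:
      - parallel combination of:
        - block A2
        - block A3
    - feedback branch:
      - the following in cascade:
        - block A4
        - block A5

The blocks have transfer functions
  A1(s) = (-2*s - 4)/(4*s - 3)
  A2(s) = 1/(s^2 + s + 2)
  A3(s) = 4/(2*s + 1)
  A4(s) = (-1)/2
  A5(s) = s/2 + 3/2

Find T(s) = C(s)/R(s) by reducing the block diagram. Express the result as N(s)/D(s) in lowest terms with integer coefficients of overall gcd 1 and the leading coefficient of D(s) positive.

Answer: (-8*s^4 + 60*s^3 + 86*s^2 + 138*s - 32)/(16*s^4 - 36*s^3 - 10*s^2 - 55*s + 57)

Working:
Step 1 - reduce the parallel group A2, A3 = (4*s^2 + 6*s + 9)/(2*s^3 + 3*s^2 + 5*s + 2)
Step 2 - series reduction of A4, A5 = -s/4 - 3/4
Step 3 - feedback reduction of (A2+A3), (A4*A5) = (16*s^2 + 24*s + 36)/(4*s^3 - 6*s^2 - 7*s - 19)
Step 4 - reduce the parallel group A1, [(A2+A3)/(1+(A2+A3)*(A4*A5))], giving the overall T(s)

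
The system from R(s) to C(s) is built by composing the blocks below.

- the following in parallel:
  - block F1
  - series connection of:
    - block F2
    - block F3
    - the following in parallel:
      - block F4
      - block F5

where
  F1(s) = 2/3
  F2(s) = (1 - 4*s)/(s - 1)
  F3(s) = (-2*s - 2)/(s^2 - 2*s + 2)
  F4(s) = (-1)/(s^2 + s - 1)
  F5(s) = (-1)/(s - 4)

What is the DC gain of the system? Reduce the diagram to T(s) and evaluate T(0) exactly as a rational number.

Step 1. reduce the parallel group F4, F5, giving (-s^2 - 2*s + 5)/(s^3 - 3*s^2 - 5*s + 4)
Step 2. multiply F2, F3, (F4+F5) (series), giving (-8*s^4 - 22*s^3 + 30*s^2 + 34*s - 10)/(s^6 - 6*s^5 + 8*s^4 + 5*s^3 - 26*s^2 + 26*s - 8)
Step 3. reduce the parallel group F1, (F2*F3*(F4+F5)), giving (2*s^6 - 12*s^5 - 8*s^4 - 56*s^3 + 38*s^2 + 154*s - 46)/(3*s^6 - 18*s^5 + 24*s^4 + 15*s^3 - 78*s^2 + 78*s - 24)
The step-3 result is T(s). Setting s = 0: T(0) = -46/(-24) = 23/12.

Therefore the answer is 23/12.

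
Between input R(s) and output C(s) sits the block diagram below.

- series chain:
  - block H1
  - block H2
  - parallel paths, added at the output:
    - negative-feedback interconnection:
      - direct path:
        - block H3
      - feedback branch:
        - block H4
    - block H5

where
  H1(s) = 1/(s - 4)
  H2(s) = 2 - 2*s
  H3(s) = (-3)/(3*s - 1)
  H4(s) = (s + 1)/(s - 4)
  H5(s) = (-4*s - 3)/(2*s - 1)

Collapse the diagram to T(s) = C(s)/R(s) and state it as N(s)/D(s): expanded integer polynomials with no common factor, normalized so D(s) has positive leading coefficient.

Answer: (24*s^4 - 122*s^3 - 44*s^2 + 172*s - 30)/(6*s^4 - 59*s^3 + 158*s^2 - 73*s + 4)

Working:
Step 1: feedback reduction of H3, H4 = (12 - 3*s)/(3*s^2 - 16*s + 1)
Step 2: combine [H3/(1+H3*H4)], H5 in parallel = (-12*s^3 + 49*s^2 + 71*s - 15)/(6*s^3 - 35*s^2 + 18*s - 1)
Step 3: cascade H1, H2, ([H3/(1+H3*H4)]+H5) - this is the overall T(s), already in the required normalized form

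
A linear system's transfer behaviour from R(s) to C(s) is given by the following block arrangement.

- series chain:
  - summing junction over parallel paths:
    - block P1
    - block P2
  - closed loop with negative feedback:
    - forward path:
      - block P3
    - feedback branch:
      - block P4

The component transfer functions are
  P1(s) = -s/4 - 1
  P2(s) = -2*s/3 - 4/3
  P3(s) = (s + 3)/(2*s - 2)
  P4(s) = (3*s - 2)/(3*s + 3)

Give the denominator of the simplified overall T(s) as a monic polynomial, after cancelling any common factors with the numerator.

Step 1. reduce the parallel group P1, P2 = -11*s/12 - 7/3
Step 2. close the feedback loop around P3, P4 = (3*s^2 + 12*s + 9)/(9*s^2 + 7*s - 12)
Step 3. cascade (P1+P2), [P3/(1+P3*P4)] = (-11*s^3 - 72*s^2 - 145*s - 84)/(36*s^2 + 28*s - 48)
T(s) is the step-3 result (common factors already cancelled). Leading coefficient of the denominator: 36. Divide through by 36 for the monic polynomial.

Answer: s^2 + 7*s/9 - 4/3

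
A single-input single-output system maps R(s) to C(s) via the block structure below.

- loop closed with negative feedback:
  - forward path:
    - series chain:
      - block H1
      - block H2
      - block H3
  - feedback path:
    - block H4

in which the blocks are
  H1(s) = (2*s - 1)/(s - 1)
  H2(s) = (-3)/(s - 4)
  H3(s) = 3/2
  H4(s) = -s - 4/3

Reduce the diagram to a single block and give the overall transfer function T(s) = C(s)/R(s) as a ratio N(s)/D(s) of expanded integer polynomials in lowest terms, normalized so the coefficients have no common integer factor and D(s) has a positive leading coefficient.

(1) multiply H1, H2, H3 (series): (9 - 18*s)/(2*s^2 - 10*s + 8)
(2) collapse the loop ((H1*H2*H3) forward, H4 return); the result is T(s) itself (integer coefficients, no common factor, positive leading denominator coefficient)

Hence the answer: (9 - 18*s)/(20*s^2 + 5*s - 4)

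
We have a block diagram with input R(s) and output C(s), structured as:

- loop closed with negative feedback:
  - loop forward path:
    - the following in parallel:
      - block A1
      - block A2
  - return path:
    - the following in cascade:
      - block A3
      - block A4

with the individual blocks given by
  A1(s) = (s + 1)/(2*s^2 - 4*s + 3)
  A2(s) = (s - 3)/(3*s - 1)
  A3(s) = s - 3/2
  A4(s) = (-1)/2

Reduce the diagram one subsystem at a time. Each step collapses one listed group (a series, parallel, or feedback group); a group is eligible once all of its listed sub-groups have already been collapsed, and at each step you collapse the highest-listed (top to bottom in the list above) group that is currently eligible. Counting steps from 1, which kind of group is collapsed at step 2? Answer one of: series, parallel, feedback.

Step 1: reduce the parallel group A1, A2
Step 2: multiply A3, A4 (series)
Step 3: close the feedback loop around (A1+A2), (A3*A4)
So the answer for step 2 is series.

Answer: series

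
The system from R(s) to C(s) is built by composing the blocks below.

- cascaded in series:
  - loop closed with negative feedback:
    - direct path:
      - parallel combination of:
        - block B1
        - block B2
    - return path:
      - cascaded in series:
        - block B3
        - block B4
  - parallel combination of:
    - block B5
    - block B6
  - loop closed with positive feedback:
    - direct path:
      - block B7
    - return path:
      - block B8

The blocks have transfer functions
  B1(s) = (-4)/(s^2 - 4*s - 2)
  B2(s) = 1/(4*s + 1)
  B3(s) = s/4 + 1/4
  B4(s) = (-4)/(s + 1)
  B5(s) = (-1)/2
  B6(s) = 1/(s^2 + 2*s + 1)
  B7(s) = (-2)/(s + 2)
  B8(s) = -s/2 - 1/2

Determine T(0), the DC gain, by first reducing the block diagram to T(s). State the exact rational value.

[1] combine B1, B2 in parallel gives (s^2 - 20*s - 6)/(4*s^3 - 15*s^2 - 12*s - 2)
[2] reduce the series chain B3, B4 gives -1
[3] apply the feedback formula to (B1+B2), (B3*B4) gives (s^2 - 20*s - 6)/(4*s^3 - 16*s^2 + 8*s + 4)
[4] parallel reduction of B5, B6 gives (-s^2 - 2*s + 1)/(2*s^2 + 4*s + 2)
[5] feedback reduction of B7, B8 gives -2
[6] series reduction of [(B1+B2)/(1+(B1+B2)*(B3*B4))], (B5+B6), [B7/(1-B7*B8)] gives (s^4 - 18*s^3 - 47*s^2 + 8*s + 6)/(4*s^5 - 8*s^4 - 20*s^3 + 4*s^2 + 16*s + 4)
Evaluating the step-6 result (the overall T(s)) at s = 0 gives T(0) = 6/4 = 3/2.

Therefore the answer is 3/2.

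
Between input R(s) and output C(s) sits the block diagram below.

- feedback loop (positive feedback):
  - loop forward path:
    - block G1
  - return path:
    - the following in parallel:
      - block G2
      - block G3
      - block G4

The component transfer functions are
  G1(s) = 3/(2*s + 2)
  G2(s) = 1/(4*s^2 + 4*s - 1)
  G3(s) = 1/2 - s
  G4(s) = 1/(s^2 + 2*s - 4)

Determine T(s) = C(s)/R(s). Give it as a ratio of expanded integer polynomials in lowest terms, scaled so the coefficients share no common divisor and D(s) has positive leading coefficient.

Answer: (24*s^4 + 72*s^3 - 54*s^2 - 108*s + 24)/(40*s^5 + 124*s^4 - 78*s^3 - 219*s^2 - 14*s + 34)

Working:
[1] parallel reduction of G2, G3, G4, giving (-8*s^5 - 20*s^4 + 30*s^3 + 37*s^2 - 14*s - 6)/(8*s^4 + 24*s^3 - 18*s^2 - 36*s + 8)
[2] apply the feedback formula to G1, (G2+G3+G4), giving the overall T(s)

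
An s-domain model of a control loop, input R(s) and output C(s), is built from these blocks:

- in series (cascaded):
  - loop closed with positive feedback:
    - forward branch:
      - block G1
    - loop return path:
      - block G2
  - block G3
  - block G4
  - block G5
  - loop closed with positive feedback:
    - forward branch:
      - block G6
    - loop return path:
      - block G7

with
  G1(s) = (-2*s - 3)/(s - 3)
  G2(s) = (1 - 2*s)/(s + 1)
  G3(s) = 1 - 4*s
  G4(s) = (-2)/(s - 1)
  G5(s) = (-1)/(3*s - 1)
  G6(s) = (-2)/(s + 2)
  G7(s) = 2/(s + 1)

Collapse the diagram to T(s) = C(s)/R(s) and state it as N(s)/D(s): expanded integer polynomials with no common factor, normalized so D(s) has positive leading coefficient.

The answer is (32*s^4 + 104*s^3 + 100*s^2 + 16*s - 12)/(9*s^6 + 33*s^5 + 51*s^4 - 21*s^3 - 108*s^2 + 36*s).

Reasoning:
[1] feedback reduction of G1, G2 = (2*s^2 + 5*s + 3)/(3*s^2 + 6*s)
[2] apply the feedback formula to G6, G7 = (-2*s - 2)/(s^2 + 3*s + 6)
[3] reduce the series chain [G1/(1-G1*G2)], G3, G4, G5, [G6/(1-G6*G7)] - this is the overall T(s), already in the required normalized form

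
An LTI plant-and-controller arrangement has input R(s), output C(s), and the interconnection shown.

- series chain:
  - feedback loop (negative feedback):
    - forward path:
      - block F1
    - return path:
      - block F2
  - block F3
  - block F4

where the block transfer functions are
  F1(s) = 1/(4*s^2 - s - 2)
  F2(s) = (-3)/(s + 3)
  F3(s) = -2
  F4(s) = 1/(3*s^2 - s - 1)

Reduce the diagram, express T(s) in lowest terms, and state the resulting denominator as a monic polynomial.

Step 1 - collapse the loop (F1 forward, F2 return); result (s + 3)/(4*s^3 + 11*s^2 - 5*s - 9)
Step 2 - multiply [F1/(1+F1*F2)], F3, F4 (series); result (-2*s - 6)/(12*s^5 + 29*s^4 - 30*s^3 - 33*s^2 + 14*s + 9)
No further cancellation is possible in the step-2 result, so that is T(s). Its denominator becomes monic after dividing by the leading coefficient 12.

Final answer: s^5 + 29*s^4/12 - 5*s^3/2 - 11*s^2/4 + 7*s/6 + 3/4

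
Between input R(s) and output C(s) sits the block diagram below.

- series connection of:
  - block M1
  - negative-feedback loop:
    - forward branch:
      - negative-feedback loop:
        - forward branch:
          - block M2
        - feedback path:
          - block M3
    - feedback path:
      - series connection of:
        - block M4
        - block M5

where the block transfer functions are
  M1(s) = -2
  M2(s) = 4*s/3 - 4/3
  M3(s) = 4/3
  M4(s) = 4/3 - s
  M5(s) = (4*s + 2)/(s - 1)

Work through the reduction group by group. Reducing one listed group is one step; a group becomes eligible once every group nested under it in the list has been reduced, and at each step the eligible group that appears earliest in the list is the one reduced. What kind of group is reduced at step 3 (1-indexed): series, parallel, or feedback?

(1) collapse the loop (M2 forward, M3 return)
(2) series reduction of M4, M5
(3) feedback reduction of [M2/(1+M2*M3)], (M4*M5)
(4) cascade M1, [[M2/(1+M2*M3)]/(1+[M2/(1+M2*M3)]*(M4*M5))]
Step 3 collapses a feedback group.

Hence the answer: feedback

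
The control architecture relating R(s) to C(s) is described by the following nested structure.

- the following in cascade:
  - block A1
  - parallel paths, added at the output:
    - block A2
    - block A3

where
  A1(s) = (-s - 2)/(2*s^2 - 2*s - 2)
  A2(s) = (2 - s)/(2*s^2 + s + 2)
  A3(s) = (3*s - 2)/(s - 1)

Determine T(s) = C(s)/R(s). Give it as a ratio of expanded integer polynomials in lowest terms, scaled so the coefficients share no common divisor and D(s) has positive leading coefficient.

[1] combine A2, A3 in parallel gives (6*s^3 - 2*s^2 + 7*s - 6)/(2*s^3 - s^2 + s - 2)
[2] multiply A1, (A2+A3) (series), which is the overall transfer function T(s) = C(s)/R(s) in lowest terms

Final answer: (-6*s^4 - 10*s^3 - 3*s^2 - 8*s + 12)/(4*s^5 - 6*s^4 - 4*s^2 + 2*s + 4)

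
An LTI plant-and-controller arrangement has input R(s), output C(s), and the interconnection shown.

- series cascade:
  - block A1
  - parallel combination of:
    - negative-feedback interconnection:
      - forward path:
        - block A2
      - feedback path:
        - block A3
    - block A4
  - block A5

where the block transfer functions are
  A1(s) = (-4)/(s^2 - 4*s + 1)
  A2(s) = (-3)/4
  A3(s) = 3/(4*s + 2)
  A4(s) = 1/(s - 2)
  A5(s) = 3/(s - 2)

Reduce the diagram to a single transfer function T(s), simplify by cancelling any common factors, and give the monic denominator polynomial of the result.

Step 1: feedback reduction of A2, A3; result (-12*s - 6)/(16*s - 1)
Step 2: parallel reduction of [A2/(1+A2*A3)], A4; result (-12*s^2 + 34*s + 11)/(16*s^2 - 33*s + 2)
Step 3: cascade A1, ([A2/(1+A2*A3)]+A4), A5; result (144*s^2 - 408*s - 132)/(16*s^5 - 129*s^4 + 344*s^3 - 341*s^2 + 84*s - 4)
No further cancellation is possible in the step-3 result, so that is T(s). Its denominator becomes monic after dividing by the leading coefficient 16.

Hence the answer: s^5 - 129*s^4/16 + 43*s^3/2 - 341*s^2/16 + 21*s/4 - 1/4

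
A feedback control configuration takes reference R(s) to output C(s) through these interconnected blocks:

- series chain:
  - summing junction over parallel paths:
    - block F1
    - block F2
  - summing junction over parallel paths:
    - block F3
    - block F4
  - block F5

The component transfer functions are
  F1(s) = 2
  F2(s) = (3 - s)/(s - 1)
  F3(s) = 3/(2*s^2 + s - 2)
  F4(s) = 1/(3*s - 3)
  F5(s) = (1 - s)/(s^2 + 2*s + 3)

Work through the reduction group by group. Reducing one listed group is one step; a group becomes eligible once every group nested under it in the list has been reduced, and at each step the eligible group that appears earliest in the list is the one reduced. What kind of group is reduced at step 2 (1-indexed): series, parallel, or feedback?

Reducing step by step:

Step 1: add F1, F2 (parallel)
Step 2: sum the parallel branches F3, F4
Step 3: cascade (F1+F2), (F3+F4), F5
At step 2 the group reduced is parallel.

Answer: parallel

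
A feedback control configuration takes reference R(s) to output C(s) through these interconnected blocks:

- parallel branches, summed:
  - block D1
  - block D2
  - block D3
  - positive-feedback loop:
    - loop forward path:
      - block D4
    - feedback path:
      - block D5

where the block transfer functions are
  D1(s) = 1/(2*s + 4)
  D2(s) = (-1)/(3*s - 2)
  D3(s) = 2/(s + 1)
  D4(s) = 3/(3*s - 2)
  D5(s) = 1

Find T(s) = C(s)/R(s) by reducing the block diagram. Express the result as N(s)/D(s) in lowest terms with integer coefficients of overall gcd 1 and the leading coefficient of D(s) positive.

Step 1 - collapse the loop (D4 forward, D5 return) -> 3/(3*s - 5)
Step 2 - add D1, D2, D3, [D4/(1-D4*D5)] (parallel); the result is T(s) itself (integer coefficients, no common factor, positive leading denominator coefficient)

Final answer: (57*s^3 + 10*s^2 - 121*s + 86)/(18*s^4 + 12*s^3 - 70*s^2 - 24*s + 40)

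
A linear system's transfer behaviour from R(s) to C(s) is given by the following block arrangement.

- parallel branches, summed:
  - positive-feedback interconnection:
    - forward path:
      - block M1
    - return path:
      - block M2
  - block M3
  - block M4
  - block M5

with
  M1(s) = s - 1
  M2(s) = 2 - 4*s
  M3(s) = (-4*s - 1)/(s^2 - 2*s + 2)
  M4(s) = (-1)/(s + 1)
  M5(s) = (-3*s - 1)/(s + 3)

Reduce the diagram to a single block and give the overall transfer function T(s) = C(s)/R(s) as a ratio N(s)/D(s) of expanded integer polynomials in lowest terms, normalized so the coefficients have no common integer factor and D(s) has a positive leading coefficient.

Reducing step by step:

Step 1. reduce the feedback loop with forward M1 and return M2 gives (s - 1)/(4*s^2 - 6*s + 3)
Step 2. reduce the parallel group [M1/(1-M1*M2)], M3, M4, M5 - this is the overall T(s), already in the required normalized form

Answer: (-12*s^6 + 7*s^5 - 58*s^4 + 16*s^3 + 18*s^2 + 16*s - 39)/(4*s^6 + 2*s^5 - 21*s^4 + 32*s^3 + 3*s^2 - 30*s + 18)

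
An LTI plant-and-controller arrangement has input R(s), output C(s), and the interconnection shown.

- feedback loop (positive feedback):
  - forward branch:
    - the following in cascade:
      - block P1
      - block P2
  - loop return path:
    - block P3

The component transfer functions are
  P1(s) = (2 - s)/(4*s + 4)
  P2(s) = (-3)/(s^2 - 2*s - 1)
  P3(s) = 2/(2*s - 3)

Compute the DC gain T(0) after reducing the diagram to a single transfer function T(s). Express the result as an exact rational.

(1) cascade P1, P2 -> (3*s - 6)/(4*s^3 - 4*s^2 - 12*s - 4)
(2) reduce the feedback loop with forward (P1*P2) and return P3 -> (6*s^2 - 21*s + 18)/(8*s^4 - 20*s^3 - 12*s^2 + 22*s + 24)
That last expression is T(s); at s = 0 only the constant terms survive, so T(0) = 18/24 = 3/4.

Therefore the answer is 3/4.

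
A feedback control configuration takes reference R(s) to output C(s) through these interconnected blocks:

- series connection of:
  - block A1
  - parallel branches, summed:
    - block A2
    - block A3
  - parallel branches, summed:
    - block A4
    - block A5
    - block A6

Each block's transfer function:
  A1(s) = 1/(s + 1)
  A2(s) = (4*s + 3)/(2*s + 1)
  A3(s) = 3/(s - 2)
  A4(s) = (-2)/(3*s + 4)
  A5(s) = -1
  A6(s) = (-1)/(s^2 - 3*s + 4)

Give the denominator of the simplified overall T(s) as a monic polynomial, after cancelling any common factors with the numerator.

Reducing step by step:

[1] combine A2, A3 in parallel -> (4*s^2 + s - 3)/(2*s^2 - 3*s - 2)
[2] sum the parallel branches A4, A5, A6 -> (-3*s^3 + 3*s^2 + 3*s - 28)/(3*s^3 - 5*s^2 + 16)
[3] reduce the series chain A1, (A2+A3), (A4+A5+A6) -> (-12*s^4 + 21*s^3 + 3*s^2 - 121*s + 84)/(6*s^5 - 19*s^4 + 9*s^3 + 42*s^2 - 48*s - 32)
Step 3 gives the fully reduced T(s), with no common factor left to cancel. The denominator's leading coefficient is 6, so divide each of its coefficients by 6 to get the monic form.

Answer: s^5 - 19*s^4/6 + 3*s^3/2 + 7*s^2 - 8*s - 16/3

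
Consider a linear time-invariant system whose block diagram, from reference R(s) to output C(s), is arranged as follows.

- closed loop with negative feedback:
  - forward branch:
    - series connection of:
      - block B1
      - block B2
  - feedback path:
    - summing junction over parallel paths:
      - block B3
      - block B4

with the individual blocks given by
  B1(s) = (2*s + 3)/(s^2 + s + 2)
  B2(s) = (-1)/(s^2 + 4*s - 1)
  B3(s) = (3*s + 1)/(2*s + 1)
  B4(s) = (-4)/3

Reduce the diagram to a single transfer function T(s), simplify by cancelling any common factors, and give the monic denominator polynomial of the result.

1. cascade B1, B2 = (-2*s - 3)/(s^4 + 5*s^3 + 5*s^2 + 7*s - 2)
2. combine B3, B4 in parallel = (s - 1)/(6*s + 3)
3. close the feedback loop around (B1*B2), (B3+B4) = (-12*s^2 - 24*s - 9)/(6*s^5 + 33*s^4 + 45*s^3 + 55*s^2 + 8*s - 3)
No further cancellation is possible in the step-3 result, so that is T(s). Its denominator becomes monic after dividing by the leading coefficient 6.

Answer: s^5 + 11*s^4/2 + 15*s^3/2 + 55*s^2/6 + 4*s/3 - 1/2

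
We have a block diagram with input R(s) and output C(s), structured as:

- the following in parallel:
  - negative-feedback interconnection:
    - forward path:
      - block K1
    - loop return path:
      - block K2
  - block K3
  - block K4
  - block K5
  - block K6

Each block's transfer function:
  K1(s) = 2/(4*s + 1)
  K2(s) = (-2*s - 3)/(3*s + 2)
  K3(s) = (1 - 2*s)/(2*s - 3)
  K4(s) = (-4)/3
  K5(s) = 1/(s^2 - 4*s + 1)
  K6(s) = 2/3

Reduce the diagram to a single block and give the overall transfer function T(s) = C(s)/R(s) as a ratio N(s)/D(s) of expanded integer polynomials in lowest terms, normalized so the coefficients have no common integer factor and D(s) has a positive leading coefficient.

[1] feedback reduction of K1, K2, giving (6*s + 4)/(12*s^2 + 7*s - 4)
[2] reduce the parallel group [K1/(1+K1*K2)], K3, K4, K5, K6 - this is the overall T(s), already in the required normalized form

Answer: (-120*s^5 + 554*s^4 - 271*s^3 - 356*s^2 + 274*s - 36)/(72*s^5 - 354*s^4 + 249*s^3 + 318*s^2 - 231*s + 36)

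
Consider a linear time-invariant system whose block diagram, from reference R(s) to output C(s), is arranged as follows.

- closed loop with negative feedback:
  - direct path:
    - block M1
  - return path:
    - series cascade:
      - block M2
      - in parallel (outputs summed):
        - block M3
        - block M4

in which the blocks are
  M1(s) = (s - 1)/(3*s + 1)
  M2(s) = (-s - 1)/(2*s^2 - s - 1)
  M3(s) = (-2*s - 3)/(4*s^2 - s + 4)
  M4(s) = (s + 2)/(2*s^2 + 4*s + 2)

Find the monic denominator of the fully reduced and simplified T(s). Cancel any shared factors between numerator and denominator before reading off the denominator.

[1] combine M3, M4 in parallel gives (-7*s^2 - 14*s + 2)/(8*s^4 + 14*s^3 + 12*s^2 + 14*s + 8)
[2] cascade M2, (M3+M4) gives (7*s^2 + 14*s - 2)/(16*s^5 + 4*s^4 - 2*s^3 + 4*s^2 - 14*s - 8)
[3] feedback reduction of M1, (M2*(M3+M4)) gives (16*s^5 + 4*s^4 - 2*s^3 + 4*s^2 - 14*s - 8)/(48*s^5 + 76*s^4 + 74*s^3 + 91*s^2 + 60*s + 6)
T(s) is the step-3 result (common factors already cancelled). Leading coefficient of the denominator: 48. Divide through by 48 for the monic polynomial.

Answer: s^5 + 19*s^4/12 + 37*s^3/24 + 91*s^2/48 + 5*s/4 + 1/8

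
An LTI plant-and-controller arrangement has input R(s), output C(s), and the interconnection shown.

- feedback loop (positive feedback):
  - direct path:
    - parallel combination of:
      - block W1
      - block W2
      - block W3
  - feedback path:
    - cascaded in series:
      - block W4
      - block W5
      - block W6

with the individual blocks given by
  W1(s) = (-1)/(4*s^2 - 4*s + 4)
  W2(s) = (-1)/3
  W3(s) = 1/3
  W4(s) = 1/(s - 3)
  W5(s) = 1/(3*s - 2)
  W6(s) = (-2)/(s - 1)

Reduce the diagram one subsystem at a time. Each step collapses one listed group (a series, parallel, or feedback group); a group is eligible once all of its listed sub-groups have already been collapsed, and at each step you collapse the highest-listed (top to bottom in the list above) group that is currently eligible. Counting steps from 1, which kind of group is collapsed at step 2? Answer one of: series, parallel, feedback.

[1] reduce the parallel group W1, W2, W3
[2] reduce the series chain W4, W5, W6
[3] feedback reduction of (W1+W2+W3), (W4*W5*W6)
So the answer for step 2 is series.

Hence the answer: series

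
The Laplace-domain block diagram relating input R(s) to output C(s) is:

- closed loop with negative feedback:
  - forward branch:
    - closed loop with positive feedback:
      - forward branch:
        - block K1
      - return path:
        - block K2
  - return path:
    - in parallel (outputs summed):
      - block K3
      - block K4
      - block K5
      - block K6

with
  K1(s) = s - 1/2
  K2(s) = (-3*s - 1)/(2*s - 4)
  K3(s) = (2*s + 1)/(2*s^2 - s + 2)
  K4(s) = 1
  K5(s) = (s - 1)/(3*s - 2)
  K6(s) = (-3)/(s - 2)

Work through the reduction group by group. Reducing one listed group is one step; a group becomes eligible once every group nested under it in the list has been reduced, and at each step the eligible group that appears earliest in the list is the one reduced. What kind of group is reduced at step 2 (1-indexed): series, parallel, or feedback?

The answer is parallel.

Reasoning:
(1) collapse the loop (K1 forward, K2 return)
(2) combine K3, K4, K5, K6 in parallel
(3) reduce the feedback loop with forward [K1/(1-K1*K2)] and return (K3+K4+K5+K6)
Step 2 collapses a parallel group.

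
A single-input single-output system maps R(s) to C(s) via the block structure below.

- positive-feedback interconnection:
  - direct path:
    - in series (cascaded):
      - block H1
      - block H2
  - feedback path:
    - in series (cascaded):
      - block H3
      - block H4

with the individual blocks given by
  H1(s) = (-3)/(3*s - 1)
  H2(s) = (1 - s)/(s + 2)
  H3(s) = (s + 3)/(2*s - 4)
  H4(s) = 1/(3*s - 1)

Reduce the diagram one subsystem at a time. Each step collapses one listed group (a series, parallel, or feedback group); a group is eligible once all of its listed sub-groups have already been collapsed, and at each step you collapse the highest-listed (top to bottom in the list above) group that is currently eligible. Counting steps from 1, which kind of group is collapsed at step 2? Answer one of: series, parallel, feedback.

(1) combine H1, H2 in series
(2) combine H3, H4 in series
(3) collapse the loop ((H1*H2) forward, (H3*H4) return)
Step 2 collapses a series group.

Hence the answer: series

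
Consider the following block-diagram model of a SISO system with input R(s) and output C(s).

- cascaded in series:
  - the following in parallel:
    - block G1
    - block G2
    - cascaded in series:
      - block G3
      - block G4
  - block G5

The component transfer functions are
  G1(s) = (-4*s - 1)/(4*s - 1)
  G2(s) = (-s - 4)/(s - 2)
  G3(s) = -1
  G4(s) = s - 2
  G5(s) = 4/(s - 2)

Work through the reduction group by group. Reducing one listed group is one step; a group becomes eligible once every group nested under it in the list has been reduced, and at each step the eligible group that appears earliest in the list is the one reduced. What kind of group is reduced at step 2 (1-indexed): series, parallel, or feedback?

1. cascade G3, G4
2. parallel reduction of G1, G2, (G3*G4)
3. series reduction of (G1+G2+(G3*G4)), G5
At step 2 the group reduced is parallel.

Final answer: parallel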